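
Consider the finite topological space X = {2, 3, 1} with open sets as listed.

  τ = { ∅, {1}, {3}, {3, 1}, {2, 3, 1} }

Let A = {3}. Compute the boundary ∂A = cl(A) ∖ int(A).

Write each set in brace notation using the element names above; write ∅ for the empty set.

open subsets of A: ∅, {3}; so int(A) = {3}
closure: X∖int(X∖A) = X∖{1} = {2, 3}
∂A = {2, 3} minus {3} = {2}

{2}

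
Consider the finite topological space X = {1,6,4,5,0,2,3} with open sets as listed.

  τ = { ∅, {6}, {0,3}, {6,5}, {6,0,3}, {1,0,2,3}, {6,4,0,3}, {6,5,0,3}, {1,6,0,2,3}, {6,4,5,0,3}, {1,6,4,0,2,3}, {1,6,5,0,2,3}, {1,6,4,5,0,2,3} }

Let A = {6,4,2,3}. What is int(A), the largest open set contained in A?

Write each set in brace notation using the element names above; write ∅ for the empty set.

interior: largest open inside A is {6} (from ∅, {6})

{6}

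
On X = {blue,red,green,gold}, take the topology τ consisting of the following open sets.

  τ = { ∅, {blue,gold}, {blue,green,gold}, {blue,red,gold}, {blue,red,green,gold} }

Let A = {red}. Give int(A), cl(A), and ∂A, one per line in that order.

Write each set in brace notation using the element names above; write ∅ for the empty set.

open subsets of A: ∅; so int(A) = ∅
closure: X∖int(X∖A) = X∖{blue,green,gold} = {red}
∂A = {red} minus ∅ = {red}

int(A) = ∅
cl(A)  = {red}
∂A     = {red}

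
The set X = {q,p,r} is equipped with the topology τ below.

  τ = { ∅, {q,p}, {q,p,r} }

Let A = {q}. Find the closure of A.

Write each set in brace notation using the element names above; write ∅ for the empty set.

closure: X∖int(X∖A) = X∖∅ = {q,p,r}

{q,p,r}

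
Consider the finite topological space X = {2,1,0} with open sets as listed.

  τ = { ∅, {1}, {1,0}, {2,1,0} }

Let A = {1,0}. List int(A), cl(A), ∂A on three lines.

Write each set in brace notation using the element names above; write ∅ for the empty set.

interior: largest open inside A is {1,0} (from ∅, {1}, {1,0})
cl via duality: int({2}) = ∅, so X∖∅ = {2,1,0}
cl∖int = {2}

int(A) = {1,0}
cl(A)  = {2,1,0}
∂A     = {2}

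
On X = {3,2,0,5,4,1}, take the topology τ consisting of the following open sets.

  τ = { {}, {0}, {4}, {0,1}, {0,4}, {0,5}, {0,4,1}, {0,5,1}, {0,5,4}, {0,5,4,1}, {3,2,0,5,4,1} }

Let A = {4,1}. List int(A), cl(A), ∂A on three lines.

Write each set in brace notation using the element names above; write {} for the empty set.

interior: largest open inside A is {4} (from {}, {4})
cl via duality: int({3,2,0,5}) = {0,5}, so X∖{0,5} = {3,2,4,1}
cl∖int = {3,2,1}

int(A) = {4}
cl(A)  = {3,2,4,1}
∂A     = {3,2,1}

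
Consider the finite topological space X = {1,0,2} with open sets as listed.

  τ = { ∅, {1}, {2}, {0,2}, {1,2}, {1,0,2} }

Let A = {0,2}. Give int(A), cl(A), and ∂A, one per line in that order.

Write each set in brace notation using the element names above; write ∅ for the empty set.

int(A) = {0,2}
cl(A)  = {0,2}
∂A     = ∅

opens ⊆ A: ∅, {2}, {0,2}; union → int = {0,2}
complement {1}; its interior {1}; cl(A) = X∖{1} = {0,2}
boundary = {0,2} ∖ {0,2} = ∅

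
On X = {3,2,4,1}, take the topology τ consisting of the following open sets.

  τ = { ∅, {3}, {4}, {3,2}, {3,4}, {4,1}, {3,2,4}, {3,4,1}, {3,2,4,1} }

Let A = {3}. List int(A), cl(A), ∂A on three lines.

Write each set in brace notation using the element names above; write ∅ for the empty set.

interior: largest open inside A is {3} (from ∅, {3})
cl via duality: int({2,4,1}) = {4,1}, so X∖{4,1} = {3,2}
cl∖int = {2}

int(A) = {3}
cl(A)  = {3,2}
∂A     = {2}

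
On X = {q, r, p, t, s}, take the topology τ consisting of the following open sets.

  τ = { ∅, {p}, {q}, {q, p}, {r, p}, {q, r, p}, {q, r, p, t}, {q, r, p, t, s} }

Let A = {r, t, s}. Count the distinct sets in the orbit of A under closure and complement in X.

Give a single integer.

4

X∖A={q, p}, int(X∖A)={q, p}, hence cl(A)={r, t, s}
Orbit (k=closure, c=complement):
  1. A     = {r, t, s}
  2. cA    = {q, p}
  3. kcA   = {q, r, p, t, s}
  4. ckcA  = ∅
(closed under both — stop)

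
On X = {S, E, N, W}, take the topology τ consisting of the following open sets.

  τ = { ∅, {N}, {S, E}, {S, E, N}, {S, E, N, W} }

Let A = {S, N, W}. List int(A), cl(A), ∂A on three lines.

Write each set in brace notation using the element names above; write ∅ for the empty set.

opens ⊆ A: ∅, {N}; union → int = {N}
complement {E}; its interior ∅; cl(A) = X∖∅ = {S, E, N, W}
boundary = {S, E, N, W} ∖ {N} = {S, E, W}

int(A) = {N}
cl(A)  = {S, E, N, W}
∂A     = {S, E, W}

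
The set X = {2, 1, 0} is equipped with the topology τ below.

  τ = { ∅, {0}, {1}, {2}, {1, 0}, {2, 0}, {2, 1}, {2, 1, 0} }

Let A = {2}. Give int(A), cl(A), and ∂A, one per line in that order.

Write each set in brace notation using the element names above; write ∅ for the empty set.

int(A) = {2}
cl(A)  = {2}
∂A     = ∅

U open, U⊆A: ∅, {2}. int(A) = ⋃ = {2}
X∖A={1, 0}, int(X∖A)={1, 0}, hence cl(A)={2}
∂A: remove int from cl → ∅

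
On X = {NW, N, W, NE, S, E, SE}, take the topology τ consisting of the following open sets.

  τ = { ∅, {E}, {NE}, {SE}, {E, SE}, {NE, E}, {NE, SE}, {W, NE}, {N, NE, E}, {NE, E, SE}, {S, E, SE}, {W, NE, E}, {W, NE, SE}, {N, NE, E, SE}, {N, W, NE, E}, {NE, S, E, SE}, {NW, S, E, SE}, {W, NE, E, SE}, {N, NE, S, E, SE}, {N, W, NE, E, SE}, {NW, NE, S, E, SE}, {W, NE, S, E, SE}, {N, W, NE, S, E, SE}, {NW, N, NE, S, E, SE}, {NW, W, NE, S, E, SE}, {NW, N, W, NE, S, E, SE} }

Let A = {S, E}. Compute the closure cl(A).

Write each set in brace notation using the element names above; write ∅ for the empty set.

{NW, N, S, E}

complement {NW, N, W, NE, SE}; its interior {W, NE, SE}; cl(A) = X∖{W, NE, SE} = {NW, N, S, E}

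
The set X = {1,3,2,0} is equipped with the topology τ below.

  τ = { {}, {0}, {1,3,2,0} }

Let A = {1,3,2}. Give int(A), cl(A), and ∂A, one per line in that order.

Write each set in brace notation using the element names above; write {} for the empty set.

open subsets of A: {}; so int(A) = {}
closure: X∖int(X∖A) = X∖{0} = {1,3,2}
∂A = {1,3,2} minus {} = {1,3,2}

int(A) = {}
cl(A)  = {1,3,2}
∂A     = {1,3,2}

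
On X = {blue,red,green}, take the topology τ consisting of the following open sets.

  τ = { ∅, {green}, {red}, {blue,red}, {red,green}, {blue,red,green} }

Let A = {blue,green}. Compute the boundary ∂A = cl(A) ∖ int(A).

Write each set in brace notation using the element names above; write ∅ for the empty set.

U open, U⊆A: ∅, {green}. int(A) = ⋃ = {green}
X∖A={red}, int(X∖A)={red}, hence cl(A)={blue,green}
∂A: remove int from cl → {blue}

{blue}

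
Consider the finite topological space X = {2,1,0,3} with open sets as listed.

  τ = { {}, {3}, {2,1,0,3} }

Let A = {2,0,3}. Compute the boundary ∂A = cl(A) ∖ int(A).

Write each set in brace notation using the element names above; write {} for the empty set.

interior: largest open inside A is {3} (from {}, {3})
cl via duality: int({1}) = {}, so X∖{} = {2,1,0,3}
cl∖int = {2,1,0}

{2,1,0}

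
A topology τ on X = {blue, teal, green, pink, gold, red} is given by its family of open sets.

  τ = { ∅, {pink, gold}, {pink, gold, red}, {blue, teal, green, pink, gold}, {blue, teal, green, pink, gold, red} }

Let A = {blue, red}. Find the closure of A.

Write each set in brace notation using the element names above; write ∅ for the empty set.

closure: X∖int(X∖A) = X∖{pink, gold} = {blue, teal, green, red}

{blue, teal, green, red}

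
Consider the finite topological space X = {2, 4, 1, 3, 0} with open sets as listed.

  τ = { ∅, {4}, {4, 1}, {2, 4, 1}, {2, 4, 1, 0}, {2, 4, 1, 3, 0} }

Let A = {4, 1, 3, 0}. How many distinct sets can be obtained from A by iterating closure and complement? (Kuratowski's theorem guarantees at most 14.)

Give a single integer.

X∖A={2}, int(X∖A)=∅, hence cl(A)={2, 4, 1, 3, 0}
Orbit (k=closure, c=complement):
  1. A     = {4, 1, 3, 0}
  2. kA    = {2, 4, 1, 3, 0}
  3. cA    = {2}
  4. ckA   = ∅
  5. kcA   = {2, 3, 0}
  6. ckcA  = {4, 1}
(closed under both — stop)

6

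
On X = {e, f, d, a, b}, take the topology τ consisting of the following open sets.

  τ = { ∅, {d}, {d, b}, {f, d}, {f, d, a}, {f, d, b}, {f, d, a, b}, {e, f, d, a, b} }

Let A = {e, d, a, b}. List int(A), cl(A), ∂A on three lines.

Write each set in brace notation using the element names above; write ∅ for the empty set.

int(A) = {d, b}
cl(A)  = {e, f, d, a, b}
∂A     = {e, f, a}

opens ⊆ A: ∅, {d}, {d, b}; union → int = {d, b}
complement {f}; its interior ∅; cl(A) = X∖∅ = {e, f, d, a, b}
boundary = {e, f, d, a, b} ∖ {d, b} = {e, f, a}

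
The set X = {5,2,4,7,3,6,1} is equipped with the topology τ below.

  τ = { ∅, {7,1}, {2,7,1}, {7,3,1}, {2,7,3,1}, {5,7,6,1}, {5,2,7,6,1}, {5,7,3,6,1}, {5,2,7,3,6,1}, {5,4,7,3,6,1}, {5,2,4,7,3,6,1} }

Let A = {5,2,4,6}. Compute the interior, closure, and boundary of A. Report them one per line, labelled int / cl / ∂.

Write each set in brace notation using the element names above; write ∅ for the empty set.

int(A) = ∅
cl(A)  = {5,2,4,6}
∂A     = {5,2,4,6}

U open, U⊆A: ∅. int(A) = ⋃ = ∅
X∖A={7,3,1}, int(X∖A)={7,3,1}, hence cl(A)={5,2,4,6}
∂A: remove int from cl → {5,2,4,6}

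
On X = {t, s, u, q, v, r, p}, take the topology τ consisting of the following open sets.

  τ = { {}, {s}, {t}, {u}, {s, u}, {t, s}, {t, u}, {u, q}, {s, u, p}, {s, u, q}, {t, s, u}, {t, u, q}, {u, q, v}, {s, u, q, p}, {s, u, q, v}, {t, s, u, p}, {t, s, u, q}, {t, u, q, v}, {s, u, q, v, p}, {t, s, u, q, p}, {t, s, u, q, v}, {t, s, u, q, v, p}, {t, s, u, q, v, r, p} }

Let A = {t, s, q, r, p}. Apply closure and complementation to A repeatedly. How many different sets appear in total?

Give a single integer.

8

X∖A={u, v}, int(X∖A)={u}, hence cl(A)={t, s, q, v, r, p}
Orbit (k=closure, c=complement):
  1. A     = {t, s, q, r, p}
  2. kA    = {t, s, q, v, r, p}
  3. cA    = {u, v}
  4. ckA   = {u}
  5. kcA   = {u, q, v, r, p}
  6. ckcA  = {t, s}
  7. kckcA = {t, s, r, p}
  8. ckckcA = {u, q, v}
(closed under both — stop)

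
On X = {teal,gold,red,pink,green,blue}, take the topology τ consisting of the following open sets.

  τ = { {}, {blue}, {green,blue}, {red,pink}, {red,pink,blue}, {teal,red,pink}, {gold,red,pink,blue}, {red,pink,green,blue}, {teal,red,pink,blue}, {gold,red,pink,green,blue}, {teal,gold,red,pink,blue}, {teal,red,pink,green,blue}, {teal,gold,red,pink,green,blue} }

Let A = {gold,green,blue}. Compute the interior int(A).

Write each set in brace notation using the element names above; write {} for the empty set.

U open, U⊆A: {}, {blue}, {green,blue}. int(A) = ⋃ = {green,blue}

{green,blue}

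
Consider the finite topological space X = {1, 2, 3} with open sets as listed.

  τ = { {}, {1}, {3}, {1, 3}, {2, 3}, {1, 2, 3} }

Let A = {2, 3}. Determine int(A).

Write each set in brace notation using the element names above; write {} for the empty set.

open subsets of A: {}, {3}, {2, 3}; so int(A) = {2, 3}

{2, 3}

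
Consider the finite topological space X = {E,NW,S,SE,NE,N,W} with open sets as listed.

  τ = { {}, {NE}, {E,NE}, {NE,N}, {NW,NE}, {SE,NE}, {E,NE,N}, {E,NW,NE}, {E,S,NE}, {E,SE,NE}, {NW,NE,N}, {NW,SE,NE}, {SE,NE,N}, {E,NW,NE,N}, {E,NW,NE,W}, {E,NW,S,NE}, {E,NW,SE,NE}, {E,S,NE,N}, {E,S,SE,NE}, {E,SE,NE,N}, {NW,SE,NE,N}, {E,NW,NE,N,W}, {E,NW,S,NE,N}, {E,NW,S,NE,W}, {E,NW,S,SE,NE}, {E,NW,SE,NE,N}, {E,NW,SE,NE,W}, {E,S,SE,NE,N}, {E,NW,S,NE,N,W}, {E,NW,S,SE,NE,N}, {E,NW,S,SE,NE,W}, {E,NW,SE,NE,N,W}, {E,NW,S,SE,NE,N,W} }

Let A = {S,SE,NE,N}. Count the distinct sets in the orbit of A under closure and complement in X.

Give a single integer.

complement {E,NW,W}; its interior {}; cl(A) = X∖{} = {E,NW,S,SE,NE,N,W}
With k = closure, c = complement:
  1. A     = {S,SE,NE,N}
  2. kA    = {E,NW,S,SE,NE,N,W}
  3. cA    = {E,NW,W}
  4. ckA   = {}
  5. kcA   = {E,NW,S,W}
  6. ckcA  = {SE,NE,N}
k, c of each give nothing new

6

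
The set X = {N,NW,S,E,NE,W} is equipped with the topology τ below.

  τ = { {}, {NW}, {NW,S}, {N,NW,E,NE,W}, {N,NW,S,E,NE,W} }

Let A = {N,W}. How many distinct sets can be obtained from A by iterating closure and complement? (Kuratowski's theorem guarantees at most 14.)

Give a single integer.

closure: X∖int(X∖A) = X∖{NW,S} = {N,E,NE,W}
Let k=closure and c=complement:
  1. A     = {N,W}
  2. kA    = {N,E,NE,W}
  3. cA    = {NW,S,E,NE}
  4. ckA   = {NW,S}
  5. kcA   = {N,NW,S,E,NE,W}
  6. ckcA  = {}
— saturated at 6

6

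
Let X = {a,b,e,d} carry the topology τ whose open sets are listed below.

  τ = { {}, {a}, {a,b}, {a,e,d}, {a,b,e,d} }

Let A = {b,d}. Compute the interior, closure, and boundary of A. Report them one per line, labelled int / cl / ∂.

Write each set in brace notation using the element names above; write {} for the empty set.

int(A) = {}
cl(A)  = {b,e,d}
∂A     = {b,e,d}

U open, U⊆A: {}. int(A) = ⋃ = {}
X∖A={a,e}, int(X∖A)={a}, hence cl(A)={b,e,d}
∂A: remove int from cl → {b,e,d}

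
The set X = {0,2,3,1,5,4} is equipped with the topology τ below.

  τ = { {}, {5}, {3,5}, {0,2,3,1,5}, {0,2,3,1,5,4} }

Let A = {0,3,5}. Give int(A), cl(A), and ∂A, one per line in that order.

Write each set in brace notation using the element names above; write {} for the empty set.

opens ⊆ A: {}, {5}, {3,5}; union → int = {3,5}
complement {2,1,4}; its interior {}; cl(A) = X∖{} = {0,2,3,1,5,4}
boundary = {0,2,3,1,5,4} ∖ {3,5} = {0,2,1,4}

int(A) = {3,5}
cl(A)  = {0,2,3,1,5,4}
∂A     = {0,2,1,4}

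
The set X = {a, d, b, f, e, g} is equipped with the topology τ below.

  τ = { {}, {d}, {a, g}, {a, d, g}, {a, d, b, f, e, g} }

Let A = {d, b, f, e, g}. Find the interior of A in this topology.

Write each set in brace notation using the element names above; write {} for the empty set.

opens ⊆ A: {}, {d}; union → int = {d}

{d}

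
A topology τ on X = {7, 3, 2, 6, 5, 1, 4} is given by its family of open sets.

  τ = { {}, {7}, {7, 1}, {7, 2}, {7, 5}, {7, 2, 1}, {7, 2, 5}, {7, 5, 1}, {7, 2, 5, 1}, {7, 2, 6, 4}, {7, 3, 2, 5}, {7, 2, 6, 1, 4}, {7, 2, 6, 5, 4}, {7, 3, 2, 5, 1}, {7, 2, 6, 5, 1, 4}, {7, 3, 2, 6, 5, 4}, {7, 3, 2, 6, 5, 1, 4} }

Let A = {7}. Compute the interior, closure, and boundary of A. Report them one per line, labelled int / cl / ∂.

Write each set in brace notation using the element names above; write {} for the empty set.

int(A) = {7}
cl(A)  = {7, 3, 2, 6, 5, 1, 4}
∂A     = {3, 2, 6, 5, 1, 4}

interior: largest open inside A is {7} (from {}, {7})
cl via duality: int({3, 2, 6, 5, 1, 4}) = {}, so X∖{} = {7, 3, 2, 6, 5, 1, 4}
cl∖int = {3, 2, 6, 5, 1, 4}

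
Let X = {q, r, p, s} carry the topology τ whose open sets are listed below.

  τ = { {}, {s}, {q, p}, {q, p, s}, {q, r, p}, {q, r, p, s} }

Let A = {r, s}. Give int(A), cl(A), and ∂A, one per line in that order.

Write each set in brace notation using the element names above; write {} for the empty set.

int(A) = {s}
cl(A)  = {r, s}
∂A     = {r}

opens ⊆ A: {}, {s}; union → int = {s}
complement {q, p}; its interior {q, p}; cl(A) = X∖{q, p} = {r, s}
boundary = {r, s} ∖ {s} = {r}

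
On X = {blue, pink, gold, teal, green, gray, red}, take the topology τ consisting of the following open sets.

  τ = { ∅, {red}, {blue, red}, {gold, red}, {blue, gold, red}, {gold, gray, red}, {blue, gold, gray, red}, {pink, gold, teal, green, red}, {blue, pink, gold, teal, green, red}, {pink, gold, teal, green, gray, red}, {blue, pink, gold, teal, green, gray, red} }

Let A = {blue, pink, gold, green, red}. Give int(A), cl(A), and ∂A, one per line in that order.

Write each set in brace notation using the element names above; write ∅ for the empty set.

int(A) = {blue, gold, red}
cl(A)  = {blue, pink, gold, teal, green, gray, red}
∂A     = {pink, teal, green, gray}

U open, U⊆A: ∅, {red}, {gold, red}, {blue, red}, {blue, gold, red}. int(A) = ⋃ = {blue, gold, red}
X∖A={teal, gray}, int(X∖A)=∅, hence cl(A)={blue, pink, gold, teal, green, gray, red}
∂A: remove int from cl → {pink, teal, green, gray}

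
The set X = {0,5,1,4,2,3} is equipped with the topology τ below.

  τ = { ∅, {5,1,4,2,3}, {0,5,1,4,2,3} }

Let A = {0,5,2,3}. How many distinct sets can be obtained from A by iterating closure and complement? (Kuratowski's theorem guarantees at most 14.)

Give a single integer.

4

closure: X∖int(X∖A) = X∖∅ = {0,5,1,4,2,3}
Let k=closure and c=complement:
  1. A     = {0,5,2,3}
  2. kA    = {0,5,1,4,2,3}
  3. cA    = {1,4}
  4. ckA   = ∅
— saturated at 4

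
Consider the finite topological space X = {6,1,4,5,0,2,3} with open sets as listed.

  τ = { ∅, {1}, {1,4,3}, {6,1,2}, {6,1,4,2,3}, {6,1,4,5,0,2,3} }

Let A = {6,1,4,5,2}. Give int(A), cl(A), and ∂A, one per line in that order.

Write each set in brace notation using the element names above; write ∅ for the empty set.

open subsets of A: ∅, {1}, {6,1,2}; so int(A) = {6,1,2}
closure: X∖int(X∖A) = X∖∅ = {6,1,4,5,0,2,3}
∂A = {6,1,4,5,0,2,3} minus {6,1,2} = {4,5,0,3}

int(A) = {6,1,2}
cl(A)  = {6,1,4,5,0,2,3}
∂A     = {4,5,0,3}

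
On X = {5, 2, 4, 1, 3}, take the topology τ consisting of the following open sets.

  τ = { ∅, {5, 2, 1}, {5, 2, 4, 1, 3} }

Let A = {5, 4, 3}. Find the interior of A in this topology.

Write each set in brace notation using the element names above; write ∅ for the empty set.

∅

U open, U⊆A: ∅. int(A) = ⋃ = ∅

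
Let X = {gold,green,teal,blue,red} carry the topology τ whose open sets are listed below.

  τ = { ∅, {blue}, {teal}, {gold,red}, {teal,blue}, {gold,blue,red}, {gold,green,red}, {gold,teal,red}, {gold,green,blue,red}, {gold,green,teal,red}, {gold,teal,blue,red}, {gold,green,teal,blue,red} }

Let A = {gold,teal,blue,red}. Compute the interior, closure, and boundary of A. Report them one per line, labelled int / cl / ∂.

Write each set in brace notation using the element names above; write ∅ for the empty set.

int(A) = {gold,teal,blue,red}
cl(A)  = {gold,green,teal,blue,red}
∂A     = {green}

interior: largest open inside A is {gold,teal,blue,red} (from ∅, {teal}, {blue}, {gold,red}, {teal,blue}, {gold,teal,red}, {gold,blue,red}, {gold,teal,blue,red})
cl via duality: int({green}) = ∅, so X∖∅ = {gold,green,teal,blue,red}
cl∖int = {green}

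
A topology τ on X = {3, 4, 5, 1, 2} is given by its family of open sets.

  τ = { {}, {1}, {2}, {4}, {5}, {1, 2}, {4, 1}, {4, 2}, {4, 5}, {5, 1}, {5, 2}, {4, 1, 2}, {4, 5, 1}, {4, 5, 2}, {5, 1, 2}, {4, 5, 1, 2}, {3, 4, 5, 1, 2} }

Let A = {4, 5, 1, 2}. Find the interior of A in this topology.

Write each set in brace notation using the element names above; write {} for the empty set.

open subsets of A: {}, {1}, {4}, {2}, {5}, {5, 1}, {5, 2}, {1, 2}, {4, 2}, {4, 1}, {4, 5}, {4, 5, 1}, {4, 1, 2}, {4, 5, 2}, {5, 1, 2}, {4, 5, 1, 2}; so int(A) = {4, 5, 1, 2}

{4, 5, 1, 2}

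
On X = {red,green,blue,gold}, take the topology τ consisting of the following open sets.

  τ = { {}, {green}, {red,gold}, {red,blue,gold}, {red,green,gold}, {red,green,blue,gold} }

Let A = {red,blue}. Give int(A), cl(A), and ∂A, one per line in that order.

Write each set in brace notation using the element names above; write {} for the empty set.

opens ⊆ A: {}; union → int = {}
complement {green,gold}; its interior {green}; cl(A) = X∖{green} = {red,blue,gold}
boundary = {red,blue,gold} ∖ {} = {red,blue,gold}

int(A) = {}
cl(A)  = {red,blue,gold}
∂A     = {red,blue,gold}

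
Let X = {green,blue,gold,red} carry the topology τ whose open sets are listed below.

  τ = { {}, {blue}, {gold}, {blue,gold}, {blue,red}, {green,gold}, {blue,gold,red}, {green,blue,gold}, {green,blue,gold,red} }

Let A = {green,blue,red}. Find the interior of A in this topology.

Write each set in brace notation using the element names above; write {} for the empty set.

{blue,red}

U open, U⊆A: {}, {blue}, {blue,red}. int(A) = ⋃ = {blue,red}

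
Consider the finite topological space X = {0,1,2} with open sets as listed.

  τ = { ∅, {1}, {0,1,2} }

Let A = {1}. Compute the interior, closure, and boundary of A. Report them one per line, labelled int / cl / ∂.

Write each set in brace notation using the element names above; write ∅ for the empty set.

U open, U⊆A: ∅, {1}. int(A) = ⋃ = {1}
X∖A={0,2}, int(X∖A)=∅, hence cl(A)={0,1,2}
∂A: remove int from cl → {0,2}

int(A) = {1}
cl(A)  = {0,1,2}
∂A     = {0,2}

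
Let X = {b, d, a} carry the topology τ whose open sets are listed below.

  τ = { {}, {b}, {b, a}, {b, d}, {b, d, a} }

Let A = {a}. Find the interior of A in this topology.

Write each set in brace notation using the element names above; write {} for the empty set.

open subsets of A: {}; so int(A) = {}

{}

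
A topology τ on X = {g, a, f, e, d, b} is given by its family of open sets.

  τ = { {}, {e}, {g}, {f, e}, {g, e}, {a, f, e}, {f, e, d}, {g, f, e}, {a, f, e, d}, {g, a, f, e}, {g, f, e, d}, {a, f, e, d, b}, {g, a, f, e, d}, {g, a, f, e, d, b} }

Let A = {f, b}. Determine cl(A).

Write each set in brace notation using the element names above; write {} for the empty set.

closure: X∖int(X∖A) = X∖{g, e} = {a, f, d, b}

{a, f, d, b}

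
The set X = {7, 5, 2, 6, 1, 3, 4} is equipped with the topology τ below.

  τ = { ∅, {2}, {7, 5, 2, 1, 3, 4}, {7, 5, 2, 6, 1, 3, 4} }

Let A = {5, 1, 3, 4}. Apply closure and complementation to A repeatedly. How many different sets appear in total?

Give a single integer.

cl via duality: int({7, 2, 6}) = {2}, so X∖{2} = {7, 5, 6, 1, 3, 4}
Write k for closure, c for complement:
  1. A     = {5, 1, 3, 4}
  2. kA    = {7, 5, 6, 1, 3, 4}
  3. cA    = {7, 2, 6}
  4. ckA   = {2}
  5. kcA   = {7, 5, 2, 6, 1, 3, 4}
  6. ckcA  = ∅
applying k or c yields no new set

6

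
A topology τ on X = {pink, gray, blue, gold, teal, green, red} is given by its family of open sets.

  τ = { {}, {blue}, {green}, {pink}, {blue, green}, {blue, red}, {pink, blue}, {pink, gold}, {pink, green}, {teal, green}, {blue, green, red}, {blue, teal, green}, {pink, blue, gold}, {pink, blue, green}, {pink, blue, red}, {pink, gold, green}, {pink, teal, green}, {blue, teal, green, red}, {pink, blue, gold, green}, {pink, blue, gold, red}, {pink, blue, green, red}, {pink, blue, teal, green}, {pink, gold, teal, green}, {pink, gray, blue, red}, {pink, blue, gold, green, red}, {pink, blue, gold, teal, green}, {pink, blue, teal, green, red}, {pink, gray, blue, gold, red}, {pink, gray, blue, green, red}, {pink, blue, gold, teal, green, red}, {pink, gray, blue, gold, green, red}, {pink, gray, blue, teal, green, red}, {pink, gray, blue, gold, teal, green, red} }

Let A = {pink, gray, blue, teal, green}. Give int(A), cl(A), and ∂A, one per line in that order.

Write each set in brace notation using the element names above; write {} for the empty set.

U open, U⊆A: {}, {pink}, {blue}, {green}, {teal, green}, {pink, green}, {blue, green}, {pink, blue}, {pink, teal, green}, {pink, blue, green}, {blue, teal, green}, {pink, blue, teal, green}. int(A) = ⋃ = {pink, blue, teal, green}
X∖A={gold, red}, int(X∖A)={}, hence cl(A)={pink, gray, blue, gold, teal, green, red}
∂A: remove int from cl → {gray, gold, red}

int(A) = {pink, blue, teal, green}
cl(A)  = {pink, gray, blue, gold, teal, green, red}
∂A     = {gray, gold, red}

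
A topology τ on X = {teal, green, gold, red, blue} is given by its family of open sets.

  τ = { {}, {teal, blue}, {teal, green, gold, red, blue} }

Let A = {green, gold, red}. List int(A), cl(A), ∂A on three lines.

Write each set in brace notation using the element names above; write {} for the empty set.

opens ⊆ A: {}; union → int = {}
complement {teal, blue}; its interior {teal, blue}; cl(A) = X∖{teal, blue} = {green, gold, red}
boundary = {green, gold, red} ∖ {} = {green, gold, red}

int(A) = {}
cl(A)  = {green, gold, red}
∂A     = {green, gold, red}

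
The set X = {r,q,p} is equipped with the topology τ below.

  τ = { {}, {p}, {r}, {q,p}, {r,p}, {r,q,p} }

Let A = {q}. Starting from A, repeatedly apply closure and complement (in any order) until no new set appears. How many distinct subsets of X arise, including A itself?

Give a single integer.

4

X∖A={r,p}, int(X∖A)={r,p}, hence cl(A)={q}
Orbit (k=closure, c=complement):
  1. A     = {q}
  2. cA    = {r,p}
  3. kcA   = {r,q,p}
  4. ckcA  = {}
(closed under both — stop)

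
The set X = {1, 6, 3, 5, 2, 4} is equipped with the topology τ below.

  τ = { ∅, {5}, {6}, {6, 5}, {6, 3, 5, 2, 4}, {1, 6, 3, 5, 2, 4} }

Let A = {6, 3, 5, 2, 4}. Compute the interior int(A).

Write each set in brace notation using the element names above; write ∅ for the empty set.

{6, 3, 5, 2, 4}

opens ⊆ A: ∅, {6}, {5}, {6, 5}, {6, 3, 5, 2, 4}; union → int = {6, 3, 5, 2, 4}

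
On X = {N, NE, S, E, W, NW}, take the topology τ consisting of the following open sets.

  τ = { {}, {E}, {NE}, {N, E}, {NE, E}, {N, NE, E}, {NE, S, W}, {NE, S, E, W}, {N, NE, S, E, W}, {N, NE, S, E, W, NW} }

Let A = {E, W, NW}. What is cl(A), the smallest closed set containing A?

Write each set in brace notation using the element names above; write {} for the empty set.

X∖A={N, NE, S}, int(X∖A)={NE}, hence cl(A)={N, S, E, W, NW}

{N, S, E, W, NW}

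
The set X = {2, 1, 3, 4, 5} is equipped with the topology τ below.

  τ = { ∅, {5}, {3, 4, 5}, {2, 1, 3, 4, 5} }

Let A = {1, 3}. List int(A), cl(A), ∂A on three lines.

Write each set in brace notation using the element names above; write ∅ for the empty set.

int(A) = ∅
cl(A)  = {2, 1, 3, 4}
∂A     = {2, 1, 3, 4}

opens ⊆ A: ∅; union → int = ∅
complement {2, 4, 5}; its interior {5}; cl(A) = X∖{5} = {2, 1, 3, 4}
boundary = {2, 1, 3, 4} ∖ ∅ = {2, 1, 3, 4}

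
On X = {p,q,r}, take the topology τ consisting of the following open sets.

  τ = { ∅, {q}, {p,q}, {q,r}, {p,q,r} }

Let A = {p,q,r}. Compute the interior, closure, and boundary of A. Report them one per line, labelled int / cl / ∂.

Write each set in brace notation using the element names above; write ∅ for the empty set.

U open, U⊆A: ∅, {q}, {q,r}, {p,q}, {p,q,r}. int(A) = ⋃ = {p,q,r}
X∖A=∅, int(X∖A)=∅, hence cl(A)={p,q,r}
∂A: remove int from cl → ∅

int(A) = {p,q,r}
cl(A)  = {p,q,r}
∂A     = ∅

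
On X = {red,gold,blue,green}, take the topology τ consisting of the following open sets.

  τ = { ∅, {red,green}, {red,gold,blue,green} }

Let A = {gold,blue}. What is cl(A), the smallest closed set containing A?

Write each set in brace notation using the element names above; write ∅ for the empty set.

closure: X∖int(X∖A) = X∖{red,green} = {gold,blue}

{gold,blue}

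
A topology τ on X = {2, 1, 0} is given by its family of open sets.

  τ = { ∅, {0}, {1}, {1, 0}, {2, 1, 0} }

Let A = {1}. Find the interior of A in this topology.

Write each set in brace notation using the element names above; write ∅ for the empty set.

{1}

opens ⊆ A: ∅, {1}; union → int = {1}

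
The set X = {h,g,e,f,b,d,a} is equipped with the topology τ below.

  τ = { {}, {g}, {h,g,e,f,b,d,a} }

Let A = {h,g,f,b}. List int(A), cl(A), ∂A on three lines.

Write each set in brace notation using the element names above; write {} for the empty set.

int(A) = {g}
cl(A)  = {h,g,e,f,b,d,a}
∂A     = {h,e,f,b,d,a}

U open, U⊆A: {}, {g}. int(A) = ⋃ = {g}
X∖A={e,d,a}, int(X∖A)={}, hence cl(A)={h,g,e,f,b,d,a}
∂A: remove int from cl → {h,e,f,b,d,a}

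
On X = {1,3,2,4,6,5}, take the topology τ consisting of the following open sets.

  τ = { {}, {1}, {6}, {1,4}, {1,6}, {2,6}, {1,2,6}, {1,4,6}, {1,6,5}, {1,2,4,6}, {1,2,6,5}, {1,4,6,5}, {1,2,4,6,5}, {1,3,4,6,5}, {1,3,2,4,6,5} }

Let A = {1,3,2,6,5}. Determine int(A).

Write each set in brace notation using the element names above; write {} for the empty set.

U open, U⊆A: {}, {6}, {1}, {1,6}, {2,6}, {1,6,5}, {1,2,6}, {1,2,6,5}. int(A) = ⋃ = {1,2,6,5}

{1,2,6,5}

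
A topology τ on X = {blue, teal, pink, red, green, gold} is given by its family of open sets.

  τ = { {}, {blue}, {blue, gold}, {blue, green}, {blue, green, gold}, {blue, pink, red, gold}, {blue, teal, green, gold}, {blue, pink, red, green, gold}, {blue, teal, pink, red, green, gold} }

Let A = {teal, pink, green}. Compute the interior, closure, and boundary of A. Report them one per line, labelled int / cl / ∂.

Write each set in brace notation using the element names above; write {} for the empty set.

int(A) = {}
cl(A)  = {teal, pink, red, green}
∂A     = {teal, pink, red, green}

interior: largest open inside A is {} (from {})
cl via duality: int({blue, red, gold}) = {blue, gold}, so X∖{blue, gold} = {teal, pink, red, green}
cl∖int = {teal, pink, red, green}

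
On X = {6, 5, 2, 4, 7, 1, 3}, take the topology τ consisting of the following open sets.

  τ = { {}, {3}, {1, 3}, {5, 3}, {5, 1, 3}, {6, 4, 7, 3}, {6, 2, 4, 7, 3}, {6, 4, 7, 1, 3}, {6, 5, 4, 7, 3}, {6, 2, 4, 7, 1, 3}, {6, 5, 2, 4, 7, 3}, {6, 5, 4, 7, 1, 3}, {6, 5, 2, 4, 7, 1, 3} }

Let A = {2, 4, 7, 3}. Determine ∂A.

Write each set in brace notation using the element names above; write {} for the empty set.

{6, 5, 2, 4, 7, 1}

U open, U⊆A: {}, {3}. int(A) = ⋃ = {3}
X∖A={6, 5, 1}, int(X∖A)={}, hence cl(A)={6, 5, 2, 4, 7, 1, 3}
∂A: remove int from cl → {6, 5, 2, 4, 7, 1}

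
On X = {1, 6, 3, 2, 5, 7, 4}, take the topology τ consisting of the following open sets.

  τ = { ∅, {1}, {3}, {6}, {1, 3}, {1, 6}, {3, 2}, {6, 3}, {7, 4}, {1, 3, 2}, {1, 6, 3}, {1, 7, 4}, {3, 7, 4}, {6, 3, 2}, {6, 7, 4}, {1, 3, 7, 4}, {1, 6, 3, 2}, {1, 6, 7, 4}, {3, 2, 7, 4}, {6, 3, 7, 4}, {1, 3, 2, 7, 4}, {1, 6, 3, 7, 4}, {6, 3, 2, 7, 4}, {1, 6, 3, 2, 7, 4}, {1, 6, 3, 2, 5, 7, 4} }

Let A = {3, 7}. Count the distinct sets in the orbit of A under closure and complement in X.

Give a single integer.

cl via duality: int({1, 6, 2, 5, 4}) = {1, 6}, so X∖{1, 6} = {3, 2, 5, 7, 4}
Write k for closure, c for complement:
  1. A     = {3, 7}
  2. kA    = {3, 2, 5, 7, 4}
  3. cA    = {1, 6, 2, 5, 4}
  4. ckA   = {1, 6}
  5. kcA   = {1, 6, 2, 5, 7, 4}
  6. kckA  = {1, 6, 5}
  7. ckcA  = {3}
  8. ckckA = {3, 2, 7, 4}
  9. kckcA = {3, 2, 5}
  10. ckckcA = {1, 6, 7, 4}
  11. kckckcA = {1, 6, 5, 7, 4}
  12. ckckckcA = {3, 2}
applying k or c yields no new set

12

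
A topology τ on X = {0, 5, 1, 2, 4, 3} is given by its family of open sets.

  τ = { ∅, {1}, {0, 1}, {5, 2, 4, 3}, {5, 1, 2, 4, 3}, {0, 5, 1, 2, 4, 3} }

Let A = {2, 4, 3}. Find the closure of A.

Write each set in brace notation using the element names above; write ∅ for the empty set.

closure: X∖int(X∖A) = X∖{0, 1} = {5, 2, 4, 3}

{5, 2, 4, 3}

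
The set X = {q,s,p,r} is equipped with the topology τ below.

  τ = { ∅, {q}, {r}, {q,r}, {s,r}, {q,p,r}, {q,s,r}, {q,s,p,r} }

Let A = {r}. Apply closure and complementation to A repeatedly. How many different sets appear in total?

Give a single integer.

cl via duality: int({q,s,p}) = {q}, so X∖{q} = {s,p,r}
Write k for closure, c for complement:
  1. A     = {r}
  2. kA    = {s,p,r}
  3. cA    = {q,s,p}
  4. ckA   = {q}
  5. kckA  = {q,p}
  6. ckckA = {s,r}
applying k or c yields no new set

6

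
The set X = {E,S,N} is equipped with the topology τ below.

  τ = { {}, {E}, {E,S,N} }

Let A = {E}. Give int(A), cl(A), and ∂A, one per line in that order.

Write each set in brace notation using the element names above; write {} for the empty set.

interior: largest open inside A is {E} (from {}, {E})
cl via duality: int({S,N}) = {}, so X∖{} = {E,S,N}
cl∖int = {S,N}

int(A) = {E}
cl(A)  = {E,S,N}
∂A     = {S,N}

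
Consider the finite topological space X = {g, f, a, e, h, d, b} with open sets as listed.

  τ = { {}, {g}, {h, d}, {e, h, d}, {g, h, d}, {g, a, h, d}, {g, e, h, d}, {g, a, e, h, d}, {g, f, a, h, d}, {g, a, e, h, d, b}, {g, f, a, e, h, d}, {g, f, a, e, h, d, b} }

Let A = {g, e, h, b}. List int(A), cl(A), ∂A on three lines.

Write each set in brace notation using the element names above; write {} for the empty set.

U open, U⊆A: {}, {g}. int(A) = ⋃ = {g}
X∖A={f, a, d}, int(X∖A)={}, hence cl(A)={g, f, a, e, h, d, b}
∂A: remove int from cl → {f, a, e, h, d, b}

int(A) = {g}
cl(A)  = {g, f, a, e, h, d, b}
∂A     = {f, a, e, h, d, b}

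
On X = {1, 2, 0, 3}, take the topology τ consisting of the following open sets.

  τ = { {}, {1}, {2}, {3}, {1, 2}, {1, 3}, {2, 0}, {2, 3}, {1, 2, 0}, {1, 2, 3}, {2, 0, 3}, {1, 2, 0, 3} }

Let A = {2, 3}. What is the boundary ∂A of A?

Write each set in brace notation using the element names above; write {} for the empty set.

opens ⊆ A: {}, {2}, {3}, {2, 3}; union → int = {2, 3}
complement {1, 0}; its interior {1}; cl(A) = X∖{1} = {2, 0, 3}
boundary = {2, 0, 3} ∖ {2, 3} = {0}

{0}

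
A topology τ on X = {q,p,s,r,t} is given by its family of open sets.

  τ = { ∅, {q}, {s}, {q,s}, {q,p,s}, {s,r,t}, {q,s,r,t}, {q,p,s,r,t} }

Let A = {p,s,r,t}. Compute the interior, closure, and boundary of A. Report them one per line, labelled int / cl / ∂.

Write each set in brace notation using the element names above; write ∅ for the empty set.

int(A) = {s,r,t}
cl(A)  = {p,s,r,t}
∂A     = {p}

interior: largest open inside A is {s,r,t} (from ∅, {s}, {s,r,t})
cl via duality: int({q}) = {q}, so X∖{q} = {p,s,r,t}
cl∖int = {p}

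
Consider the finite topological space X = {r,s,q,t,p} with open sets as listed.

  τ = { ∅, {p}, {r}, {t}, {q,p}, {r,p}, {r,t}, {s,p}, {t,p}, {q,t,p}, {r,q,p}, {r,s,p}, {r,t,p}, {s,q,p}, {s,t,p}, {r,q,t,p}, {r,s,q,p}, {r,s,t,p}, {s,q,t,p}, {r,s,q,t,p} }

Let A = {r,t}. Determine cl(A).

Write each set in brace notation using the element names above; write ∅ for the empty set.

{r,t}

closure: X∖int(X∖A) = X∖{s,q,p} = {r,t}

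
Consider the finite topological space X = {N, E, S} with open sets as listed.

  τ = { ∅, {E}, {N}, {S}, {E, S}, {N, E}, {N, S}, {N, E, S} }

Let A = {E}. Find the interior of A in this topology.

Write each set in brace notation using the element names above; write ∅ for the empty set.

{E}

U open, U⊆A: ∅, {E}. int(A) = ⋃ = {E}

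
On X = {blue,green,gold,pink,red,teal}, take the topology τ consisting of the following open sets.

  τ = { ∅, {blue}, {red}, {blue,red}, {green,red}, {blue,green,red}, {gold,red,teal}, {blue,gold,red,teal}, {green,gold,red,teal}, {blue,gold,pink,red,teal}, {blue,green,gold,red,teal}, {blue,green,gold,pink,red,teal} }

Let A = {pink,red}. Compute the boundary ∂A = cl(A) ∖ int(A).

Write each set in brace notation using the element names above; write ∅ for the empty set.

{green,gold,pink,teal}

open subsets of A: ∅, {red}; so int(A) = {red}
closure: X∖int(X∖A) = X∖{blue} = {green,gold,pink,red,teal}
∂A = {green,gold,pink,red,teal} minus {red} = {green,gold,pink,teal}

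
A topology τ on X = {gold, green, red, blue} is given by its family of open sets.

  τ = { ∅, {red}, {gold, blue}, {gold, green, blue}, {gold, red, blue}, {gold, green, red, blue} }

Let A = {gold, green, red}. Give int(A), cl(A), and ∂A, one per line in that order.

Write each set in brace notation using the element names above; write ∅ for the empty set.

int(A) = {red}
cl(A)  = {gold, green, red, blue}
∂A     = {gold, green, blue}

U open, U⊆A: ∅, {red}. int(A) = ⋃ = {red}
X∖A={blue}, int(X∖A)=∅, hence cl(A)={gold, green, red, blue}
∂A: remove int from cl → {gold, green, blue}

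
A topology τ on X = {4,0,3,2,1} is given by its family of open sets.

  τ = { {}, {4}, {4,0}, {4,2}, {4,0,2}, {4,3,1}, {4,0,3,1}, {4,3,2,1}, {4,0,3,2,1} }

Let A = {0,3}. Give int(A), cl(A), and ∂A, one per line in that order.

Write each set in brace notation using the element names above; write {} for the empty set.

int(A) = {}
cl(A)  = {0,3,1}
∂A     = {0,3,1}

opens ⊆ A: {}; union → int = {}
complement {4,2,1}; its interior {4,2}; cl(A) = X∖{4,2} = {0,3,1}
boundary = {0,3,1} ∖ {} = {0,3,1}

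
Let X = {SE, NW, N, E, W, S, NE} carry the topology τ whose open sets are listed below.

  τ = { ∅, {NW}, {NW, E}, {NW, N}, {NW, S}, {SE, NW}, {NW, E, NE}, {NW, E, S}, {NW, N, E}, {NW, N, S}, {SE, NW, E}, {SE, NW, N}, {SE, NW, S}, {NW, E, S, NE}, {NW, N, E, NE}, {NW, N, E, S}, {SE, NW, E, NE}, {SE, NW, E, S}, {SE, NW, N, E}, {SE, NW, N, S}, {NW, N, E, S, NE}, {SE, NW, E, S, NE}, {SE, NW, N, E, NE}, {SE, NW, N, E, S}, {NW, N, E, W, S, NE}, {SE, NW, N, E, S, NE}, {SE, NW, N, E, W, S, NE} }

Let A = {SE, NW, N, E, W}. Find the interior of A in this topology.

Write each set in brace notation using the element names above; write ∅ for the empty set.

{SE, NW, N, E}

U open, U⊆A: ∅, {NW}, {NW, E}, {SE, NW}, {NW, N}, {SE, NW, E}, {SE, NW, N}, {NW, N, E}, {SE, NW, N, E}. int(A) = ⋃ = {SE, NW, N, E}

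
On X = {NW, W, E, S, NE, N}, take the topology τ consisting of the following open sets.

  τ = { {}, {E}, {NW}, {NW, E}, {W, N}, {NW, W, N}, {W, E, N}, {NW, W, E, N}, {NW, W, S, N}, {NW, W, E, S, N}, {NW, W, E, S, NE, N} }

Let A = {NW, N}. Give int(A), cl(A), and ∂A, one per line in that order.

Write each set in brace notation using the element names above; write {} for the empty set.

int(A) = {NW}
cl(A)  = {NW, W, S, NE, N}
∂A     = {W, S, NE, N}

opens ⊆ A: {}, {NW}; union → int = {NW}
complement {W, E, S, NE}; its interior {E}; cl(A) = X∖{E} = {NW, W, S, NE, N}
boundary = {NW, W, S, NE, N} ∖ {NW} = {W, S, NE, N}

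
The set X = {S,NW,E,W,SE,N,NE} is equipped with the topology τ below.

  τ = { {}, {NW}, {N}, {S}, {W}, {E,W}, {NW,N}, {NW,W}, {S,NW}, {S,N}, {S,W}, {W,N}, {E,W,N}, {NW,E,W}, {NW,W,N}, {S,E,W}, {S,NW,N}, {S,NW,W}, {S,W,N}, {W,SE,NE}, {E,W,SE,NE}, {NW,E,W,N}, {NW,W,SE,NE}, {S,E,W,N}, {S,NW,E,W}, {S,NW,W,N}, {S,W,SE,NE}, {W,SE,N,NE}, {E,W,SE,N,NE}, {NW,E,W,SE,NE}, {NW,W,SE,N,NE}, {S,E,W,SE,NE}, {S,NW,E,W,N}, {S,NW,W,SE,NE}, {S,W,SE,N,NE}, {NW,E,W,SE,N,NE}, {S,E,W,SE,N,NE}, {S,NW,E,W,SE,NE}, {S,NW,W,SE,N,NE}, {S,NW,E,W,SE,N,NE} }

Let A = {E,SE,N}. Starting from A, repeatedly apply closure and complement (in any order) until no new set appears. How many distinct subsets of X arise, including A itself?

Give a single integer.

complement {S,NW,W,NE}; its interior {S,NW,W}; cl(A) = X∖{S,NW,W} = {E,SE,N,NE}
With k = closure, c = complement:
  1. A     = {E,SE,N}
  2. kA    = {E,SE,N,NE}
  3. cA    = {S,NW,W,NE}
  4. ckA   = {S,NW,W}
  5. kcA   = {S,NW,E,W,SE,NE}
  6. ckcA  = {N}
k, c of each give nothing new

6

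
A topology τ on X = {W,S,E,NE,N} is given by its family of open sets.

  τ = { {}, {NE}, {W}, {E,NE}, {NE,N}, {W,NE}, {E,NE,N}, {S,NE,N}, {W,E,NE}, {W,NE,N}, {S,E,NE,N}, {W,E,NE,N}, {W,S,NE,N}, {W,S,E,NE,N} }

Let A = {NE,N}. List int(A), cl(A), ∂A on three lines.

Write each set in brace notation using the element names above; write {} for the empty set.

int(A) = {NE,N}
cl(A)  = {S,E,NE,N}
∂A     = {S,E}

U open, U⊆A: {}, {NE}, {NE,N}. int(A) = ⋃ = {NE,N}
X∖A={W,S,E}, int(X∖A)={W}, hence cl(A)={S,E,NE,N}
∂A: remove int from cl → {S,E}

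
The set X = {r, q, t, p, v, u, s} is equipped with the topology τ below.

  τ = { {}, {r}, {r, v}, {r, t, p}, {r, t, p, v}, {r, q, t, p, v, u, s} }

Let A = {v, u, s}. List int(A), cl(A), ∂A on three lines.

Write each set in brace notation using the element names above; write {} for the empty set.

int(A) = {}
cl(A)  = {q, v, u, s}
∂A     = {q, v, u, s}

open subsets of A: {}; so int(A) = {}
closure: X∖int(X∖A) = X∖{r, t, p} = {q, v, u, s}
∂A = {q, v, u, s} minus {} = {q, v, u, s}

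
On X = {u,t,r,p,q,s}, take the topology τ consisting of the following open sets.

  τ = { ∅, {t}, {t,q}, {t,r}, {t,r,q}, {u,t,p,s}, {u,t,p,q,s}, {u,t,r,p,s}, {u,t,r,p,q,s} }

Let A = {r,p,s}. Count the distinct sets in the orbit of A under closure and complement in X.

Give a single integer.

cl via duality: int({u,t,q}) = {t,q}, so X∖{t,q} = {u,r,p,s}
Write k for closure, c for complement:
  1. A     = {r,p,s}
  2. kA    = {u,r,p,s}
  3. cA    = {u,t,q}
  4. ckA   = {t,q}
  5. kcA   = {u,t,r,p,q,s}
  6. ckcA  = ∅
applying k or c yields no new set

6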